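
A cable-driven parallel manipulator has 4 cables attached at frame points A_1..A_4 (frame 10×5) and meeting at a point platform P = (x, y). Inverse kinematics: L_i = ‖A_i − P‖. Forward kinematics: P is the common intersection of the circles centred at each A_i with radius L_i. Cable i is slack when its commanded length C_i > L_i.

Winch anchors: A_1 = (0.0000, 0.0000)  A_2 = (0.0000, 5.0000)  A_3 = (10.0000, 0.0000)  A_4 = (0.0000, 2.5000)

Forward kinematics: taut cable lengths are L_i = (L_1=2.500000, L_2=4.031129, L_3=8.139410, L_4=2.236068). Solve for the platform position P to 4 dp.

(2.0000, 1.5000)

each cable: (A_i−P)·(A_i−P) = L_i²; let c_i = ‖A_i‖²−L_i²
c_1 = 0.0000+0.0000−6.2500 = -6.2500
row 1: 0.0000x − 10.0000y = -15.0000  (c_2=8.7500)
row 2: -20.0000x + 0.0000y = -40.0000  (c_3=33.7500)
row 3: 0.0000x − 5.0000y = -7.5000  (c_4=1.2500)
Cramer on rows 1–2 → x = 2.0000, y = 1.5000
check cable 4: ‖A_4−P‖² = 5.0000 ≈ L_4² = 5.0000 ✓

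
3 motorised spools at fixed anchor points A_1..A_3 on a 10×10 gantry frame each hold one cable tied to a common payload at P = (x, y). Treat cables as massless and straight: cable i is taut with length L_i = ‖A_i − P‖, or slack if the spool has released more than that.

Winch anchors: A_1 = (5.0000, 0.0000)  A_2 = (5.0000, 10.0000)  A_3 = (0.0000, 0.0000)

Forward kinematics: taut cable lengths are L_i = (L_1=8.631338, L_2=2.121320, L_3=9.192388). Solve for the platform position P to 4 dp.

expand ‖A_i−P‖²=L_i² and subtract eq 1 (k_i ≔ ‖A_i‖²−L_i²)
k_1 = 25.0000+0.0000−74.5000 = -49.5000
eq1−eq2 → [0.0000  -20.0000]·P = -170.0000
eq1−eq3 → [10.0000  0.0000]·P = 35.0000
2×2 solve → P = (3.5000, 8.5000)

(3.5000, 8.5000)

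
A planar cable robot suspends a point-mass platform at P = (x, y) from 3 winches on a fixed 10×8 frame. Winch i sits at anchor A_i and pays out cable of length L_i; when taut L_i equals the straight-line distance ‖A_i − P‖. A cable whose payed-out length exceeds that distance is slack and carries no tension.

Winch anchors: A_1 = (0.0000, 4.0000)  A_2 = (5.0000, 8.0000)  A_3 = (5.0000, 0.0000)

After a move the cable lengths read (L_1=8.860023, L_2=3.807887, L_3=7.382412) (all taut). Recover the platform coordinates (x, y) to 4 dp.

(8.5000, 6.5000)

expand ‖A_i−P‖²=L_i² and subtract eq 1 (k_i ≔ ‖A_i‖²−L_i²)
k_1 = 0.0000+16.0000−78.5000 = -62.5000
eq1−eq2 → [-10.0000  -8.0000]·P = -137.0000
eq1−eq3 → [-10.0000  8.0000]·P = -33.0000
2×2 solve → P = (8.5000, 6.5000)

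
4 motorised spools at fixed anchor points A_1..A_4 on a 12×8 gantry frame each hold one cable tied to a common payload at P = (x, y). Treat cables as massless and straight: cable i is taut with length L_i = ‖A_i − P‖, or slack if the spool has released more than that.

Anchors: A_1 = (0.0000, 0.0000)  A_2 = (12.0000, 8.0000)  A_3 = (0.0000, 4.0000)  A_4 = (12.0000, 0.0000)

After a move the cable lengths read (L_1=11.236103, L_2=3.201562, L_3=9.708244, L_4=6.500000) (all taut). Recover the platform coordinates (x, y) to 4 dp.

(9.5000, 6.0000)

each cable: (A_i−P)·(A_i−P) = L_i²; let c_i = ‖A_i‖²−L_i²
c_1 = 0.0000+0.0000−126.2500 = -126.2500
row 1: -24.0000x − 16.0000y = -324.0000  (c_2=197.7500)
row 2: 0.0000x − 8.0000y = -48.0000  (c_3=-78.2500)
row 3: -24.0000x + 0.0000y = -228.0000  (c_4=101.7500)
Cramer on rows 1–2 → x = 9.5000, y = 6.0000
check cable 4: ‖A_4−P‖² = 42.2500 ≈ L_4² = 42.2500 ✓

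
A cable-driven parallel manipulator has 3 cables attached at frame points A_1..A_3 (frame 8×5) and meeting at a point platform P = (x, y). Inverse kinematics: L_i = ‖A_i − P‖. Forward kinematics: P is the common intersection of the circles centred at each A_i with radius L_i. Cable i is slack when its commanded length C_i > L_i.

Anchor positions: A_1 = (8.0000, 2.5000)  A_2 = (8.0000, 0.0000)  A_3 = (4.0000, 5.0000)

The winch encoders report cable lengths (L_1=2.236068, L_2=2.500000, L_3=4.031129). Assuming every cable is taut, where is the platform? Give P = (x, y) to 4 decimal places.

expand ‖A_i−P‖²=L_i² and subtract eq 1 (k_i ≔ ‖A_i‖²−L_i²)
k_1 = 64.0000+6.2500−5.0000 = 65.2500
eq1−eq2 → [0.0000  5.0000]·P = 7.5000
eq1−eq3 → [8.0000  -5.0000]·P = 40.5000
2×2 solve → P = (6.0000, 1.5000)

(6.0000, 1.5000)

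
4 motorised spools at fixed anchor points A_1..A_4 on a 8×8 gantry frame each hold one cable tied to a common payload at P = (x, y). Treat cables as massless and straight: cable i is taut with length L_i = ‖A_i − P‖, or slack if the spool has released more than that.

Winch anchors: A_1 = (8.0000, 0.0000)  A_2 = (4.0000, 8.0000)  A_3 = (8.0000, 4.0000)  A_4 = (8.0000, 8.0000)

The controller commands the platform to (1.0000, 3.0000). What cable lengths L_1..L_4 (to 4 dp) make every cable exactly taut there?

cable 1: Δx=7.0000, Δy=-3.0000; L_1 = √(Δx²+Δy²) = 7.6158
cable 2: Δx=3.0000, Δy=5.0000; L_2 = √(Δx²+Δy²) = 5.8310
cable 3: Δx=7.0000, Δy=1.0000; L_3 = √(Δx²+Δy²) = 7.0711
cable 4: Δx=7.0000, Δy=5.0000; L_4 = √(Δx²+Δy²) = 8.6023

(7.6158, 5.8310, 7.0711, 8.6023)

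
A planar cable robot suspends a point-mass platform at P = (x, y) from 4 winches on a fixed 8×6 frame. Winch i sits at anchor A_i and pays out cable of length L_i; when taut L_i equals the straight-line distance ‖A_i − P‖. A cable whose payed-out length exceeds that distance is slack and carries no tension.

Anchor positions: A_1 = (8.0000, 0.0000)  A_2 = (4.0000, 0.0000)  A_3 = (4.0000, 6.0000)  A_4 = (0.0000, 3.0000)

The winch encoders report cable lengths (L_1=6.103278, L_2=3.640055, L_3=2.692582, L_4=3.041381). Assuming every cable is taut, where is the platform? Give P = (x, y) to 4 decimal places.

expand ‖A_i−P‖²=L_i² and subtract eq 1 (k_i ≔ ‖A_i‖²−L_i²)
k_1 = 64.0000+0.0000−37.2500 = 26.7500
eq1−eq2 → [8.0000  0.0000]·P = 24.0000
eq1−eq3 → [8.0000  -12.0000]·P = -18.0000
eq1−eq4 → [16.0000  -6.0000]·P = 27.0000
2×2 solve → P = (3.0000, 3.5000)
check cable 4: ‖A_4−P‖² = 9.2500 ≈ L_4² = 9.2500 ✓

(3.0000, 3.5000)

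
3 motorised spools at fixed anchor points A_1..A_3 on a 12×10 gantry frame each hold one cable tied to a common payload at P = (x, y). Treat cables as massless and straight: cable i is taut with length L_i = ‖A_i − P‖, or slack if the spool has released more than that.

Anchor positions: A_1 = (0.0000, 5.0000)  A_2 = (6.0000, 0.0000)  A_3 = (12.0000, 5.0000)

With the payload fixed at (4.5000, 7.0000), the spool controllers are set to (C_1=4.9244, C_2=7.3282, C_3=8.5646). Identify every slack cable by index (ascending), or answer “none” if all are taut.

cable 1: L_1 = ‖A_1−P‖ = 4.9244;  C_1 = 4.9244 → taut
cable 2: L_2 = ‖A_2−P‖ = 7.1589;  C_2 = 7.3282 → slack
cable 3: L_3 = ‖A_3−P‖ = 7.7621;  C_3 = 8.5646 → slack

2, 3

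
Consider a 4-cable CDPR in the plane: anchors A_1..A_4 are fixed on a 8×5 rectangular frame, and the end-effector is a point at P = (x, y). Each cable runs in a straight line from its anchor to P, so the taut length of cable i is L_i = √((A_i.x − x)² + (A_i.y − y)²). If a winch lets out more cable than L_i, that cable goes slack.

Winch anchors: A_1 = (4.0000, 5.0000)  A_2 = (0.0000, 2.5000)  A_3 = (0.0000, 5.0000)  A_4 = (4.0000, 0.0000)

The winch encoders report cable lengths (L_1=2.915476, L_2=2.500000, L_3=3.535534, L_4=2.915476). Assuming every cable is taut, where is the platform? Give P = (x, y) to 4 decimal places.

expand ‖A_i−P‖²=L_i² and subtract eq 1 (q_i ≔ ‖A_i‖²−L_i²)
q_1 = 16.0000+25.0000−8.5000 = 32.5000
eq1−eq2 → [8.0000  5.0000]·P = 32.5000
eq1−eq3 → [8.0000  0.0000]·P = 20.0000
eq1−eq4 → [0.0000  10.0000]·P = 25.0000
2×2 solve → P = (2.5000, 2.5000)
check cable 4: ‖A_4−P‖² = 8.5000 ≈ L_4² = 8.5000 ✓

(2.5000, 2.5000)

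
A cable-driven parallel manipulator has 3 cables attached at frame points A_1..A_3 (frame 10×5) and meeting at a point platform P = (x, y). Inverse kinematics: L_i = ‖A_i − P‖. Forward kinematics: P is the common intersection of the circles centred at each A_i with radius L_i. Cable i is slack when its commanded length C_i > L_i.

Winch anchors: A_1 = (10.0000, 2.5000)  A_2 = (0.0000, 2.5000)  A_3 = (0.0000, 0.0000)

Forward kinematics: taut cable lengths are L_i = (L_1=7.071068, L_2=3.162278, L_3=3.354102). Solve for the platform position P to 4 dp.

(3.0000, 1.5000)

expand ‖A_i−P‖²=L_i² and subtract eq 1 (k_i ≔ ‖A_i‖²−L_i²)
k_1 = 100.0000+6.2500−50.0000 = 56.2500
eq1−eq2 → [20.0000  0.0000]·P = 60.0000
eq1−eq3 → [20.0000  5.0000]·P = 67.5000
2×2 solve → P = (3.0000, 1.5000)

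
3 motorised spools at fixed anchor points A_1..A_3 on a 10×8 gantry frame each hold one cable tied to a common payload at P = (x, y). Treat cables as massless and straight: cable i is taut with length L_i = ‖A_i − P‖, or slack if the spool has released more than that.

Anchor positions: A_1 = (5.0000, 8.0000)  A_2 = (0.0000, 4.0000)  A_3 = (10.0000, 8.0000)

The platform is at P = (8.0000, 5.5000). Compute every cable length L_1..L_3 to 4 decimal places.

(3.9051, 8.1394, 3.2016)

cable 1: Δx=-3.0000, Δy=2.5000; L_1 = √(Δx²+Δy²) = 3.9051
cable 2: Δx=-8.0000, Δy=-1.5000; L_2 = √(Δx²+Δy²) = 8.1394
cable 3: Δx=2.0000, Δy=2.5000; L_3 = √(Δx²+Δy²) = 3.2016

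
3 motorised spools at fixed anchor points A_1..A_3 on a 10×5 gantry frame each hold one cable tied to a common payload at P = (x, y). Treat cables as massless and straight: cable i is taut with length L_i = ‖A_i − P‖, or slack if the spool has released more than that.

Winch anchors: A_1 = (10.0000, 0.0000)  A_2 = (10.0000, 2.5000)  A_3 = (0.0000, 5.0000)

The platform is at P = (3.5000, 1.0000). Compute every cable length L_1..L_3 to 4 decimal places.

cable 1: Δx=6.5000, Δy=-1.0000; L_1 = √(Δx²+Δy²) = 6.5765
cable 2: Δx=6.5000, Δy=1.5000; L_2 = √(Δx²+Δy²) = 6.6708
cable 3: Δx=-3.5000, Δy=4.0000; L_3 = √(Δx²+Δy²) = 5.3151

(6.5765, 6.6708, 5.3151)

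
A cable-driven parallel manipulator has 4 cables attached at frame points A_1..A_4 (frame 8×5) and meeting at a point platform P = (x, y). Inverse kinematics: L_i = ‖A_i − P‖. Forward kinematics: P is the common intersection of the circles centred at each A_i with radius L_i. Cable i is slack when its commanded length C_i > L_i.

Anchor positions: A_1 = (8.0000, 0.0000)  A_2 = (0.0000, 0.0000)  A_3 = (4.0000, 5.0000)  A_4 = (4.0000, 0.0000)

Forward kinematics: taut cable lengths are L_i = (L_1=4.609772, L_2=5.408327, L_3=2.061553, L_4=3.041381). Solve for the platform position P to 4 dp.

circle eqns → linear via eq_j − eq_1; set c_j = A_j·A_j − L_j²
c_1 = 64.0000+0.0000−21.2500 = 42.7500
16.0000·x + 0.0000·y = c_1−c_2 = 72.0000
8.0000·x − 10.0000·y = c_1−c_3 = 6.0000
8.0000·x + 0.0000·y = c_1−c_4 = 36.0000
solve first two rows → x=4.5000, y=3.0000
check cable 4: ‖A_4−P‖² = 9.2500 ≈ L_4² = 9.2500 ✓

(4.5000, 3.0000)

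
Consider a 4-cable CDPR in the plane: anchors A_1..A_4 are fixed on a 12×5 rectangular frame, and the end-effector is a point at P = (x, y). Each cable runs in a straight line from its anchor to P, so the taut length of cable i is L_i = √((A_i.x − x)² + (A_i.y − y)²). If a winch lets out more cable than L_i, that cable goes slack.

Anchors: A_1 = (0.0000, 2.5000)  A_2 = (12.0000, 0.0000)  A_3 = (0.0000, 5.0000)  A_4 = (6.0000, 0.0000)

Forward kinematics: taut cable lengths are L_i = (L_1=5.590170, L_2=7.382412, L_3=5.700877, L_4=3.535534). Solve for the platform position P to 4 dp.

expand ‖A_i−P‖²=L_i² and subtract eq 1 (k_i ≔ ‖A_i‖²−L_i²)
k_1 = 0.0000+6.2500−31.2500 = -25.0000
eq1−eq2 → [-24.0000  5.0000]·P = -114.5000
eq1−eq3 → [0.0000  -5.0000]·P = -17.5000
eq1−eq4 → [-12.0000  5.0000]·P = -48.5000
2×2 solve → P = (5.5000, 3.5000)
check cable 4: ‖A_4−P‖² = 12.5000 ≈ L_4² = 12.5000 ✓

(5.5000, 3.5000)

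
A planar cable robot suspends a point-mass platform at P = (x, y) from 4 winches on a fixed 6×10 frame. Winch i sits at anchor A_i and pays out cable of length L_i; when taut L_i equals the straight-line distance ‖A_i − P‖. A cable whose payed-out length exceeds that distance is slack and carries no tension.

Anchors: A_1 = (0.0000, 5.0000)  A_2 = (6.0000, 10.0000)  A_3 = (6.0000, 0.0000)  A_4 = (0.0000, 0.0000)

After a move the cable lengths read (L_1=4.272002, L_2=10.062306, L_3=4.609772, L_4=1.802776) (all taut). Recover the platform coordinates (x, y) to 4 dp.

each cable: (A_i−P)·(A_i−P) = L_i²; let k_i = ‖A_i‖²−L_i²
k_1 = 0.0000+25.0000−18.2500 = 6.7500
row 1: -12.0000x − 10.0000y = -28.0000  (k_2=34.7500)
row 2: -12.0000x + 10.0000y = -8.0000  (k_3=14.7500)
row 3: 0.0000x + 10.0000y = 10.0000  (k_4=-3.2500)
Cramer on rows 1–2 → x = 1.5000, y = 1.0000
check cable 4: ‖A_4−P‖² = 3.2500 ≈ L_4² = 3.2500 ✓

(1.5000, 1.0000)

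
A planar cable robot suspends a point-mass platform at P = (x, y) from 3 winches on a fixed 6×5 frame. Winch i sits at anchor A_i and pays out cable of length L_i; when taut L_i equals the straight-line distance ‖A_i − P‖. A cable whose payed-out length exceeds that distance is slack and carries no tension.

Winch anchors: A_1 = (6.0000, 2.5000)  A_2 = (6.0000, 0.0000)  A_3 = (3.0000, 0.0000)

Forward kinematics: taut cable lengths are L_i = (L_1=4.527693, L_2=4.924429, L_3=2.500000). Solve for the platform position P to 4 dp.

expand ‖A_i−P‖²=L_i² and subtract eq 1 (k_i ≔ ‖A_i‖²−L_i²)
k_1 = 36.0000+6.2500−20.5000 = 21.7500
eq1−eq2 → [0.0000  5.0000]·P = 10.0000
eq1−eq3 → [6.0000  5.0000]·P = 19.0000
2×2 solve → P = (1.5000, 2.0000)

(1.5000, 2.0000)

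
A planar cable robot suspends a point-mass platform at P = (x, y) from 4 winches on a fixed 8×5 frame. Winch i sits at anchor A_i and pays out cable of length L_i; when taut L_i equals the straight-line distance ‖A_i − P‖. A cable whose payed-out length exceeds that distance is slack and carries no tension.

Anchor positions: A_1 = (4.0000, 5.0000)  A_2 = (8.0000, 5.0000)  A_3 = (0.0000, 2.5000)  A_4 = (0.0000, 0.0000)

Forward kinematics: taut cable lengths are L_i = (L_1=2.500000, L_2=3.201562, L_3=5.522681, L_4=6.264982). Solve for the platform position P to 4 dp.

(5.5000, 3.0000)

each cable: (A_i−P)·(A_i−P) = L_i²; let c_i = ‖A_i‖²−L_i²
c_1 = 16.0000+25.0000−6.2500 = 34.7500
row 1: -8.0000x + 0.0000y = -44.0000  (c_2=78.7500)
row 2: 8.0000x + 5.0000y = 59.0000  (c_3=-24.2500)
row 3: 8.0000x + 10.0000y = 74.0000  (c_4=-39.2500)
Cramer on rows 1–2 → x = 5.5000, y = 3.0000
check cable 4: ‖A_4−P‖² = 39.2500 ≈ L_4² = 39.2500 ✓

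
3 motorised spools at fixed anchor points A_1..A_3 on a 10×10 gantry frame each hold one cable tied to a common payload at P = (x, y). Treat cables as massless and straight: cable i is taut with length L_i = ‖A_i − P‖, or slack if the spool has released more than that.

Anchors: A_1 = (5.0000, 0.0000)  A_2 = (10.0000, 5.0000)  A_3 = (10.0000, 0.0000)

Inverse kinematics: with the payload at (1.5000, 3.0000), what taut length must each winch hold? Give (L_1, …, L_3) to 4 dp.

(4.6098, 8.7321, 9.0139)

cable 1: Δx=3.5000, Δy=-3.0000; L_1 = √(Δx²+Δy²) = 4.6098
cable 2: Δx=8.5000, Δy=2.0000; L_2 = √(Δx²+Δy²) = 8.7321
cable 3: Δx=8.5000, Δy=-3.0000; L_3 = √(Δx²+Δy²) = 9.0139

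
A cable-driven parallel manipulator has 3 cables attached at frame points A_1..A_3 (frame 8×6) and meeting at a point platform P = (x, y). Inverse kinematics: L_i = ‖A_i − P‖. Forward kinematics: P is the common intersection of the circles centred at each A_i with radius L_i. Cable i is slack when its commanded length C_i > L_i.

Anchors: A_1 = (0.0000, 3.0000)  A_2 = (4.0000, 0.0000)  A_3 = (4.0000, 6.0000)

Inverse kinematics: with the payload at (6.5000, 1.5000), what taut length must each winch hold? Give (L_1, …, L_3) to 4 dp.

(6.6708, 2.9155, 5.1478)

cable 1: Δx=-6.5000, Δy=1.5000; L_1 = √(Δx²+Δy²) = 6.6708
cable 2: Δx=-2.5000, Δy=-1.5000; L_2 = √(Δx²+Δy²) = 2.9155
cable 3: Δx=-2.5000, Δy=4.5000; L_3 = √(Δx²+Δy²) = 5.1478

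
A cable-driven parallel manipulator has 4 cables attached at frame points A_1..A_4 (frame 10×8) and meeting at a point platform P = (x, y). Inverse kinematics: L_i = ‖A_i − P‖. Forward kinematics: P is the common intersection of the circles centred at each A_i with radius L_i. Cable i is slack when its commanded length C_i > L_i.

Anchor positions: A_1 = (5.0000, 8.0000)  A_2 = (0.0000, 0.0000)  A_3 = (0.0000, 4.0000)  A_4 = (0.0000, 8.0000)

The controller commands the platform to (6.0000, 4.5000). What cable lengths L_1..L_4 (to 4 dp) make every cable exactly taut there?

L_1: Δ = A_1−P = (-1.0000, 3.5000) → ‖Δ‖ = √13.2500 = 3.6401
L_2: Δ = A_2−P = (-6.0000, -4.5000) → ‖Δ‖ = √56.2500 = 7.5000
L_3: Δ = A_3−P = (-6.0000, -0.5000) → ‖Δ‖ = √36.2500 = 6.0208
L_4: Δ = A_4−P = (-6.0000, 3.5000) → ‖Δ‖ = √48.2500 = 6.9462

(3.6401, 7.5000, 6.0208, 6.9462)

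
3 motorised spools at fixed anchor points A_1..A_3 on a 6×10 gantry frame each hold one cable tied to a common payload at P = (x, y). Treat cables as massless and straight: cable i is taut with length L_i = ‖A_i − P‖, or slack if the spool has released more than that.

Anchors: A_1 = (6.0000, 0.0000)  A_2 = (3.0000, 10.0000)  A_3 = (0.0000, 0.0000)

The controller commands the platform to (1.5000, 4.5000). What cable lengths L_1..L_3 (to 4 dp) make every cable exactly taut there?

L_1: Δ = A_1−P = (4.5000, -4.5000) → ‖Δ‖ = √40.5000 = 6.3640
L_2: Δ = A_2−P = (1.5000, 5.5000) → ‖Δ‖ = √32.5000 = 5.7009
L_3: Δ = A_3−P = (-1.5000, -4.5000) → ‖Δ‖ = √22.5000 = 4.7434

(6.3640, 5.7009, 4.7434)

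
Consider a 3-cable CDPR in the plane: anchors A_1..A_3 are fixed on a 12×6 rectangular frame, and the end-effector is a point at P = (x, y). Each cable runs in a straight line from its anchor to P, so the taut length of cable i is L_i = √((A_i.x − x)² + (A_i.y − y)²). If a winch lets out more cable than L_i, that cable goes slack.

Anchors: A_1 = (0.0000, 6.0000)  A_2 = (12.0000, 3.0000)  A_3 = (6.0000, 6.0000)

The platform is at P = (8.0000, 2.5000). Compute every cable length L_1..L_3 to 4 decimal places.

(8.7321, 4.0311, 4.0311)

L_1 = √((0.0000−8.0000)² + (6.0000−2.5000)²) = 8.7321
L_2 = √((12.0000−8.0000)² + (3.0000−2.5000)²) = 4.0311
L_3 = √((6.0000−8.0000)² + (6.0000−2.5000)²) = 4.0311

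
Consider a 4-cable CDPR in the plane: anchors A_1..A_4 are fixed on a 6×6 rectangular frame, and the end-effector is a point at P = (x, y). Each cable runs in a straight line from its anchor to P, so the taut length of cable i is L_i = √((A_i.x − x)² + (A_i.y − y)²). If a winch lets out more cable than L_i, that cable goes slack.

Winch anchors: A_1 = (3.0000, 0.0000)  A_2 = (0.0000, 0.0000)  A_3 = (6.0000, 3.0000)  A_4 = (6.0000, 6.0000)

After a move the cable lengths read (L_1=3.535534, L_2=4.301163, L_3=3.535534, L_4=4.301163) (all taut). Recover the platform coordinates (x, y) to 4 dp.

each cable: (A_i−P)·(A_i−P) = L_i²; let k_i = ‖A_i‖²−L_i²
k_1 = 9.0000+0.0000−12.5000 = -3.5000
row 1: 6.0000x + 0.0000y = 15.0000  (k_2=-18.5000)
row 2: -6.0000x − 6.0000y = -36.0000  (k_3=32.5000)
row 3: -6.0000x − 12.0000y = -57.0000  (k_4=53.5000)
Cramer on rows 1–2 → x = 2.5000, y = 3.5000
check cable 4: ‖A_4−P‖² = 18.5000 ≈ L_4² = 18.5000 ✓

(2.5000, 3.5000)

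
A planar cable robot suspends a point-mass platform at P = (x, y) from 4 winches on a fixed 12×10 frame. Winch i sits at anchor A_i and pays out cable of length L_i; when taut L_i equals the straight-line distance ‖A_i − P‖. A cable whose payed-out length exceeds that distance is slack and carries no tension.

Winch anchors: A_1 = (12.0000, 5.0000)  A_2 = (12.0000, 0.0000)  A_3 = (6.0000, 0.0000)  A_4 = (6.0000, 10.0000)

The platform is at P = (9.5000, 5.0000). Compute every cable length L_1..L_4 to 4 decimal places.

(2.5000, 5.5902, 6.1033, 6.1033)

L_1: Δ = A_1−P = (2.5000, 0.0000) → ‖Δ‖ = √6.2500 = 2.5000
L_2: Δ = A_2−P = (2.5000, -5.0000) → ‖Δ‖ = √31.2500 = 5.5902
L_3: Δ = A_3−P = (-3.5000, -5.0000) → ‖Δ‖ = √37.2500 = 6.1033
L_4: Δ = A_4−P = (-3.5000, 5.0000) → ‖Δ‖ = √37.2500 = 6.1033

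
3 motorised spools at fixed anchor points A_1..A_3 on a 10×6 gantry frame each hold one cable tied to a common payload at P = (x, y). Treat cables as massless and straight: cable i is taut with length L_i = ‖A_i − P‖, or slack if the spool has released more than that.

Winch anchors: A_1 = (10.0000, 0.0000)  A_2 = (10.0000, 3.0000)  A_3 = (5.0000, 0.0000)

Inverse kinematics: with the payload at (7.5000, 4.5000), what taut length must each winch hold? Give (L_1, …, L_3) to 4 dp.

(5.1478, 2.9155, 5.1478)

L_1 = √((10.0000−7.5000)² + (0.0000−4.5000)²) = 5.1478
L_2 = √((10.0000−7.5000)² + (3.0000−4.5000)²) = 2.9155
L_3 = √((5.0000−7.5000)² + (0.0000−4.5000)²) = 5.1478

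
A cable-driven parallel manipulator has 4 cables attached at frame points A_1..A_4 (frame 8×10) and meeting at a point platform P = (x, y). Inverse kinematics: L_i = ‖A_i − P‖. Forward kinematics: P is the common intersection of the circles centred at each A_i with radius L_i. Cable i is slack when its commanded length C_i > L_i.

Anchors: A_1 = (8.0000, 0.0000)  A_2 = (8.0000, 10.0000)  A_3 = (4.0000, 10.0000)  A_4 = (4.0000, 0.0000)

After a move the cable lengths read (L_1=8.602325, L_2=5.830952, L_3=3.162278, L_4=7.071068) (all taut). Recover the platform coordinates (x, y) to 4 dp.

expand ‖A_i−P‖²=L_i² and subtract eq 1 (c_i ≔ ‖A_i‖²−L_i²)
c_1 = 64.0000+0.0000−74.0000 = -10.0000
eq1−eq2 → [0.0000  -20.0000]·P = -140.0000
eq1−eq3 → [8.0000  -20.0000]·P = -116.0000
eq1−eq4 → [8.0000  0.0000]·P = 24.0000
2×2 solve → P = (3.0000, 7.0000)
check cable 4: ‖A_4−P‖² = 50.0000 ≈ L_4² = 50.0000 ✓

(3.0000, 7.0000)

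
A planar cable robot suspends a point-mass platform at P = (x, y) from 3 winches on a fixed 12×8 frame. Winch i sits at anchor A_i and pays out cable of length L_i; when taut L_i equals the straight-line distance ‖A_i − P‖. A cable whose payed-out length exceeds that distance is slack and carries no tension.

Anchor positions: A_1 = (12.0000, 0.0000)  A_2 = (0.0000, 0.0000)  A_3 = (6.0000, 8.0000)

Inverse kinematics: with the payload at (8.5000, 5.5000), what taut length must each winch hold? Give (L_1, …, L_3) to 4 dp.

(6.5192, 10.1242, 3.5355)

L_1: Δ = A_1−P = (3.5000, -5.5000) → ‖Δ‖ = √42.5000 = 6.5192
L_2: Δ = A_2−P = (-8.5000, -5.5000) → ‖Δ‖ = √102.5000 = 10.1242
L_3: Δ = A_3−P = (-2.5000, 2.5000) → ‖Δ‖ = √12.5000 = 3.5355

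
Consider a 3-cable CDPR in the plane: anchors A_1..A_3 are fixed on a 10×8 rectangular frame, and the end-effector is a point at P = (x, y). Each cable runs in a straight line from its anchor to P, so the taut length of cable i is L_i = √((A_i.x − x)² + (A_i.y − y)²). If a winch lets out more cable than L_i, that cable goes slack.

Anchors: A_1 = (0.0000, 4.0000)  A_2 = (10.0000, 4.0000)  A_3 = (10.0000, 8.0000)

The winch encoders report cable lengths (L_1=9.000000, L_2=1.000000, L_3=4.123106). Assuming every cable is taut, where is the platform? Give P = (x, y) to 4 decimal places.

each cable: (A_i−P)·(A_i−P) = L_i²; let q_i = ‖A_i‖²−L_i²
q_1 = 0.0000+16.0000−81.0000 = -65.0000
row 1: -20.0000x + 0.0000y = -180.0000  (q_2=115.0000)
row 2: -20.0000x − 8.0000y = -212.0000  (q_3=147.0000)
Cramer on rows 1–2 → x = 9.0000, y = 4.0000

(9.0000, 4.0000)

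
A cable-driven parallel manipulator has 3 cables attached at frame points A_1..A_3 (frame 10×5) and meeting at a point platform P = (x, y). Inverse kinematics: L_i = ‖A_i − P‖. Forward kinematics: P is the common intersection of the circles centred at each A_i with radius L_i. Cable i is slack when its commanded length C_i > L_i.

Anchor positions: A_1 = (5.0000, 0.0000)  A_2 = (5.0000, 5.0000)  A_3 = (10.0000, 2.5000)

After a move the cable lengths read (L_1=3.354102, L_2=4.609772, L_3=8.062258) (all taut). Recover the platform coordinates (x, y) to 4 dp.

(2.0000, 1.5000)

each cable: (A_i−P)·(A_i−P) = L_i²; let k_i = ‖A_i‖²−L_i²
k_1 = 25.0000+0.0000−11.2500 = 13.7500
row 1: 0.0000x − 10.0000y = -15.0000  (k_2=28.7500)
row 2: -10.0000x − 5.0000y = -27.5000  (k_3=41.2500)
Cramer on rows 1–2 → x = 2.0000, y = 1.5000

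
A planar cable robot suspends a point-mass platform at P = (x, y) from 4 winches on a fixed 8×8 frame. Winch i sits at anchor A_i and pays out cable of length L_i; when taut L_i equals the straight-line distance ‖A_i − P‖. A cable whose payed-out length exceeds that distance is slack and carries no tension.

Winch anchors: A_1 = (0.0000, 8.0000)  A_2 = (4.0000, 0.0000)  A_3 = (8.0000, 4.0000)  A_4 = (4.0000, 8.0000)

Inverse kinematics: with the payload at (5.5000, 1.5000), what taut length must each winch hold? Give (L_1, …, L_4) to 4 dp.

(8.5147, 2.1213, 3.5355, 6.6708)

L_1 = √((0.0000−5.5000)² + (8.0000−1.5000)²) = 8.5147
L_2 = √((4.0000−5.5000)² + (0.0000−1.5000)²) = 2.1213
L_3 = √((8.0000−5.5000)² + (4.0000−1.5000)²) = 3.5355
L_4 = √((4.0000−5.5000)² + (8.0000−1.5000)²) = 6.6708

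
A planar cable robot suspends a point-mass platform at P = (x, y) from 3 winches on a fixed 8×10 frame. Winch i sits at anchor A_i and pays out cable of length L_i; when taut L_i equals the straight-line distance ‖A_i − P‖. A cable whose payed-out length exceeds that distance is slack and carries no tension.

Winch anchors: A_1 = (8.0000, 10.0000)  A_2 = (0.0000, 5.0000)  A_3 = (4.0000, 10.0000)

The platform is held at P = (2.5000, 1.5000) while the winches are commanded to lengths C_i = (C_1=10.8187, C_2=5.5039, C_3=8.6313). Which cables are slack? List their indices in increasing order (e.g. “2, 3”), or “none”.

1, 2

i=1: geometric 10.1242 vs commanded 10.8187 ⇒ slack
i=2: geometric 4.3012 vs commanded 5.5039 ⇒ slack
i=3: geometric 8.6313 vs commanded 8.6313 ⇒ taut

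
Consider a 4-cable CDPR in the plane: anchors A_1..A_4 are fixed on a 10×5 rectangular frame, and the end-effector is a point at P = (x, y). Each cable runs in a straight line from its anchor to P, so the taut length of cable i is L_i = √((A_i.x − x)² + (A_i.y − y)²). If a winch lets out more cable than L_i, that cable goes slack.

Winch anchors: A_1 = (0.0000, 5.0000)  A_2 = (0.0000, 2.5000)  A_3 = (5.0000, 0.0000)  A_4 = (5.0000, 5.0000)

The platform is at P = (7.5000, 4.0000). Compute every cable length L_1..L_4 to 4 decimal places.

(7.5664, 7.6485, 4.7170, 2.6926)

L_1 = √((0.0000−7.5000)² + (5.0000−4.0000)²) = 7.5664
L_2 = √((0.0000−7.5000)² + (2.5000−4.0000)²) = 7.6485
L_3 = √((5.0000−7.5000)² + (0.0000−4.0000)²) = 4.7170
L_4 = √((5.0000−7.5000)² + (5.0000−4.0000)²) = 2.6926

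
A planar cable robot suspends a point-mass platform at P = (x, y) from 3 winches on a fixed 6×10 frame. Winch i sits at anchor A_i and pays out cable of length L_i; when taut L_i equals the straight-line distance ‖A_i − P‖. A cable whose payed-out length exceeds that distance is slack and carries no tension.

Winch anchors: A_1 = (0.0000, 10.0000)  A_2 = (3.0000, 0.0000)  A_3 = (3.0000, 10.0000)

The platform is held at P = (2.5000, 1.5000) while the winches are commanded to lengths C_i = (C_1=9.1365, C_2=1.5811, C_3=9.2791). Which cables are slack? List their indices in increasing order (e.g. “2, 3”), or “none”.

1, 3

i=1: geometric 8.8600 vs commanded 9.1365 ⇒ slack
i=2: geometric 1.5811 vs commanded 1.5811 ⇒ taut
i=3: geometric 8.5147 vs commanded 9.2791 ⇒ slack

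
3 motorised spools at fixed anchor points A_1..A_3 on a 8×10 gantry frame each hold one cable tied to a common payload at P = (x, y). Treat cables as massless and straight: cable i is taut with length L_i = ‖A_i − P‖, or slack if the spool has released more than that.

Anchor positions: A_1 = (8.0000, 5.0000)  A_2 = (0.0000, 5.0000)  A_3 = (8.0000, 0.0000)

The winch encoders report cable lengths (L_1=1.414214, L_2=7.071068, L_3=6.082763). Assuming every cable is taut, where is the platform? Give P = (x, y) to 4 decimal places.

(7.0000, 6.0000)

circle eqns → linear via eq_j − eq_1; set q_j = A_j·A_j − L_j²
q_1 = 64.0000+25.0000−2.0000 = 87.0000
16.0000·x + 0.0000·y = q_1−q_2 = 112.0000
0.0000·x + 10.0000·y = q_1−q_3 = 60.0000
solve first two rows → x=7.0000, y=6.0000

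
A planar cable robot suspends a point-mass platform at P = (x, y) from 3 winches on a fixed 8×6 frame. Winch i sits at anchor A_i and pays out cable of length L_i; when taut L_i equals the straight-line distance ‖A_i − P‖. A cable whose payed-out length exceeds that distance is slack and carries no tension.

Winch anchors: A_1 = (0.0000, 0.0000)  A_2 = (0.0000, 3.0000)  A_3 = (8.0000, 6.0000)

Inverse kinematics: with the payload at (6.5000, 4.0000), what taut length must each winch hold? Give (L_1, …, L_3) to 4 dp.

(7.6322, 6.5765, 2.5000)

L_1 = √((0.0000−6.5000)² + (0.0000−4.0000)²) = 7.6322
L_2 = √((0.0000−6.5000)² + (3.0000−4.0000)²) = 6.5765
L_3 = √((8.0000−6.5000)² + (6.0000−4.0000)²) = 2.5000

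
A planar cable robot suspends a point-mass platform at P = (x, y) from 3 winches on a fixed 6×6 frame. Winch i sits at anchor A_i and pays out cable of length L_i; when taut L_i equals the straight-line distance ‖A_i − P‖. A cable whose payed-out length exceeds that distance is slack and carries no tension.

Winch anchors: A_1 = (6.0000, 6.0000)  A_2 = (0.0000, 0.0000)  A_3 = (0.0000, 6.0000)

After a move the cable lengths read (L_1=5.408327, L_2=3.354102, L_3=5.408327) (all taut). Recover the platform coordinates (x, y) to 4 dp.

each cable: (A_i−P)·(A_i−P) = L_i²; let c_i = ‖A_i‖²−L_i²
c_1 = 36.0000+36.0000−29.2500 = 42.7500
row 1: 12.0000x + 12.0000y = 54.0000  (c_2=-11.2500)
row 2: 12.0000x + 0.0000y = 36.0000  (c_3=6.7500)
Cramer on rows 1–2 → x = 3.0000, y = 1.5000

(3.0000, 1.5000)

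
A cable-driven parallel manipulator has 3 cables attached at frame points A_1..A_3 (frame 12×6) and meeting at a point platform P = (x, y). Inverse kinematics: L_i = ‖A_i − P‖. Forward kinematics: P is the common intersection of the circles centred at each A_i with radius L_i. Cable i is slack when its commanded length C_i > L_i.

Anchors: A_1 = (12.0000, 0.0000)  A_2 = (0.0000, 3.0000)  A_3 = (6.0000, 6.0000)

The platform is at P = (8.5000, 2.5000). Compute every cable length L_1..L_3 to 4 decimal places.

L_1: Δ = A_1−P = (3.5000, -2.5000) → ‖Δ‖ = √18.5000 = 4.3012
L_2: Δ = A_2−P = (-8.5000, 0.5000) → ‖Δ‖ = √72.5000 = 8.5147
L_3: Δ = A_3−P = (-2.5000, 3.5000) → ‖Δ‖ = √18.5000 = 4.3012

(4.3012, 8.5147, 4.3012)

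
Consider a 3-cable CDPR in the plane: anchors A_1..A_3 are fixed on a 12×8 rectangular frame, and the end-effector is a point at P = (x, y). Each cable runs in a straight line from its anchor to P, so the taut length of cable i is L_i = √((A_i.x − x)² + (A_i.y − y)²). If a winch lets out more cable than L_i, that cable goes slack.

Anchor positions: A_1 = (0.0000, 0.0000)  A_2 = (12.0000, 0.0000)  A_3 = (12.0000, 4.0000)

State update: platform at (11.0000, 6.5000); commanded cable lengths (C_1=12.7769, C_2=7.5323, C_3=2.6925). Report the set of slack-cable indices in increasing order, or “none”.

i=1: geometric 12.7769 vs commanded 12.7769 ⇒ taut
i=2: geometric 6.5765 vs commanded 7.5323 ⇒ slack
i=3: geometric 2.6926 vs commanded 2.6925 ⇒ taut

2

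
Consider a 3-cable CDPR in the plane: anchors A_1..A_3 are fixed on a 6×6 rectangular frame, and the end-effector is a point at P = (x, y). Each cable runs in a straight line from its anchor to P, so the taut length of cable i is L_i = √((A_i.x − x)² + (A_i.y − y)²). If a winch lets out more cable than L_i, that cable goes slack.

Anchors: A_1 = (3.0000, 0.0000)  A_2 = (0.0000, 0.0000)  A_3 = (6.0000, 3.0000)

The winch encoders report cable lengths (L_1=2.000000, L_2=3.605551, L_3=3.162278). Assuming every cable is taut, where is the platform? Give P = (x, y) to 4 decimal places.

each cable: (A_i−P)·(A_i−P) = L_i²; let c_i = ‖A_i‖²−L_i²
c_1 = 9.0000+0.0000−4.0000 = 5.0000
row 1: 6.0000x + 0.0000y = 18.0000  (c_2=-13.0000)
row 2: -6.0000x − 6.0000y = -30.0000  (c_3=35.0000)
Cramer on rows 1–2 → x = 3.0000, y = 2.0000

(3.0000, 2.0000)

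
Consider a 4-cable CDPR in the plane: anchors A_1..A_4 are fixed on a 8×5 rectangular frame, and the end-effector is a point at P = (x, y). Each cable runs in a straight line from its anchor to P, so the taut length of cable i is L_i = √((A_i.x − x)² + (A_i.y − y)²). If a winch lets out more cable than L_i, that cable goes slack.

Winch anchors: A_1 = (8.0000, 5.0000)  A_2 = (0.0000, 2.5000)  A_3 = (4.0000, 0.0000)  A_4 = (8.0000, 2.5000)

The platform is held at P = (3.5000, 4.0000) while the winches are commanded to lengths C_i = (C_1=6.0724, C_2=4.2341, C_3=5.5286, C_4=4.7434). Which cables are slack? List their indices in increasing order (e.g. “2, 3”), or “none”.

1, 2, 3

cable 1: √((4.5000)²+(1.0000)²)=4.6098, C_1=6.0724: slack
cable 2: √((-3.5000)²+(-1.5000)²)=3.8079, C_2=4.2341: slack
cable 3: √((0.5000)²+(-4.0000)²)=4.0311, C_3=5.5286: slack
cable 4: √((4.5000)²+(-1.5000)²)=4.7434, C_4=4.7434: taut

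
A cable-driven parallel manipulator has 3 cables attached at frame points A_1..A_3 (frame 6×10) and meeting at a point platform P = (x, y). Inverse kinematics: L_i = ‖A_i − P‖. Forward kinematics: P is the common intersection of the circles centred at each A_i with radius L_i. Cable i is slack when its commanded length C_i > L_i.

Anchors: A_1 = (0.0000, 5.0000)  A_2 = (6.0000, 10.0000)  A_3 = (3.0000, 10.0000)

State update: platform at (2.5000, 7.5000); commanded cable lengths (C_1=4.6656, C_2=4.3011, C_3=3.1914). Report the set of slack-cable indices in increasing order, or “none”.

1, 3

cable 1: √((-2.5000)²+(-2.5000)²)=3.5355, C_1=4.6656: slack
cable 2: √((3.5000)²+(2.5000)²)=4.3012, C_2=4.3011: taut
cable 3: √((0.5000)²+(2.5000)²)=2.5495, C_3=3.1914: slack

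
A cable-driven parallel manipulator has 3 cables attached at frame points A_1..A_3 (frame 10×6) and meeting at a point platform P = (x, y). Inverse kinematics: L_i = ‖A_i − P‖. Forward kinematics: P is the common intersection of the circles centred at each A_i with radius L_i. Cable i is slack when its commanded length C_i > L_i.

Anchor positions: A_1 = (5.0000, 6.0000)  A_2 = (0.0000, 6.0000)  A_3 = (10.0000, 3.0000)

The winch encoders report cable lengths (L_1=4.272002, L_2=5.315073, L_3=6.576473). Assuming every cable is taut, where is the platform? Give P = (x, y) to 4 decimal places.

(3.5000, 2.0000)

each cable: (A_i−P)·(A_i−P) = L_i²; let q_i = ‖A_i‖²−L_i²
q_1 = 25.0000+36.0000−18.2500 = 42.7500
row 1: 10.0000x + 0.0000y = 35.0000  (q_2=7.7500)
row 2: -10.0000x + 6.0000y = -23.0000  (q_3=65.7500)
Cramer on rows 1–2 → x = 3.5000, y = 2.0000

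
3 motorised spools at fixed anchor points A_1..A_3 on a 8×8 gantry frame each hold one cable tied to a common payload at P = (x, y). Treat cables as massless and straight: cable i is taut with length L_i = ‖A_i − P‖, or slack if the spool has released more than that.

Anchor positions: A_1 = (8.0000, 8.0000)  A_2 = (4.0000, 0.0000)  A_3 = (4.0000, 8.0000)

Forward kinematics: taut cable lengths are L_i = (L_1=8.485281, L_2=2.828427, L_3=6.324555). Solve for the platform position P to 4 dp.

expand ‖A_i−P‖²=L_i² and subtract eq 1 (k_i ≔ ‖A_i‖²−L_i²)
k_1 = 64.0000+64.0000−72.0000 = 56.0000
eq1−eq2 → [8.0000  16.0000]·P = 48.0000
eq1−eq3 → [8.0000  0.0000]·P = 16.0000
2×2 solve → P = (2.0000, 2.0000)

(2.0000, 2.0000)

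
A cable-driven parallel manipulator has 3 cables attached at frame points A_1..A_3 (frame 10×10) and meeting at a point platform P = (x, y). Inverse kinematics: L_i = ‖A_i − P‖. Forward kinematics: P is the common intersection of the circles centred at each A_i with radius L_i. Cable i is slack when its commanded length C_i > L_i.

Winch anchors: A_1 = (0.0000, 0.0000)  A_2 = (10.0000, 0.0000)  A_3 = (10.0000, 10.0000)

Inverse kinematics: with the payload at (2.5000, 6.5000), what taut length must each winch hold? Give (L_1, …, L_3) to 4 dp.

L_1 = √((0.0000−2.5000)² + (0.0000−6.5000)²) = 6.9642
L_2 = √((10.0000−2.5000)² + (0.0000−6.5000)²) = 9.9247
L_3 = √((10.0000−2.5000)² + (10.0000−6.5000)²) = 8.2765

(6.9642, 9.9247, 8.2765)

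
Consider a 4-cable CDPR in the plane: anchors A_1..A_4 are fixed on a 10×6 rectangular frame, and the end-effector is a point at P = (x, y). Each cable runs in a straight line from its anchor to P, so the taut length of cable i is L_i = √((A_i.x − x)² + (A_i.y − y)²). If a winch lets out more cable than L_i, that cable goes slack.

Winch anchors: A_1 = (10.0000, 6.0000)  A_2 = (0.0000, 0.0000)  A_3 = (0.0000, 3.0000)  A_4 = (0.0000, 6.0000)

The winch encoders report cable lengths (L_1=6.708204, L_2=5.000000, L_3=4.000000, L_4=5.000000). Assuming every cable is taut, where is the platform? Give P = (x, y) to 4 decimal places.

(4.0000, 3.0000)

circle eqns → linear via eq_j − eq_1; set c_j = A_j·A_j − L_j²
c_1 = 100.0000+36.0000−45.0000 = 91.0000
20.0000·x + 12.0000·y = c_1−c_2 = 116.0000
20.0000·x + 6.0000·y = c_1−c_3 = 98.0000
20.0000·x + 0.0000·y = c_1−c_4 = 80.0000
solve first two rows → x=4.0000, y=3.0000
check cable 4: ‖A_4−P‖² = 25.0000 ≈ L_4² = 25.0000 ✓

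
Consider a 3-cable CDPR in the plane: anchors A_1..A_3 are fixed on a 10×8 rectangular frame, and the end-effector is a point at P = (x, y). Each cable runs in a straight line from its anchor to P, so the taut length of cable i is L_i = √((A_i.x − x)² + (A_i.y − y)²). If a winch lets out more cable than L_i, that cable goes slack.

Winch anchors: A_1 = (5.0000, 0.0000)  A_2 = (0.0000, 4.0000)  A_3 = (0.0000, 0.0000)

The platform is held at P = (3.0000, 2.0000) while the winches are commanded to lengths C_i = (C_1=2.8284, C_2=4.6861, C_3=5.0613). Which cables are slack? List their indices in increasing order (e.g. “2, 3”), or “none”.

i=1: geometric 2.8284 vs commanded 2.8284 ⇒ taut
i=2: geometric 3.6056 vs commanded 4.6861 ⇒ slack
i=3: geometric 3.6056 vs commanded 5.0613 ⇒ slack

2, 3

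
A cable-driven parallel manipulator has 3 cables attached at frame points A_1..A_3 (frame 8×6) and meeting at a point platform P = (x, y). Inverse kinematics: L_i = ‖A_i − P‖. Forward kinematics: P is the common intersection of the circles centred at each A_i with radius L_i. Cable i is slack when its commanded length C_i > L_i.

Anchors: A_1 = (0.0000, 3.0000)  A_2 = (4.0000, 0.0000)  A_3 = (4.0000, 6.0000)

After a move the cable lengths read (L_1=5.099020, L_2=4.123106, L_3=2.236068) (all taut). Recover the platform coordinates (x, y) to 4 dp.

expand ‖A_i−P‖²=L_i² and subtract eq 1 (c_i ≔ ‖A_i‖²−L_i²)
c_1 = 0.0000+9.0000−26.0000 = -17.0000
eq1−eq2 → [-8.0000  6.0000]·P = -16.0000
eq1−eq3 → [-8.0000  -6.0000]·P = -64.0000
2×2 solve → P = (5.0000, 4.0000)

(5.0000, 4.0000)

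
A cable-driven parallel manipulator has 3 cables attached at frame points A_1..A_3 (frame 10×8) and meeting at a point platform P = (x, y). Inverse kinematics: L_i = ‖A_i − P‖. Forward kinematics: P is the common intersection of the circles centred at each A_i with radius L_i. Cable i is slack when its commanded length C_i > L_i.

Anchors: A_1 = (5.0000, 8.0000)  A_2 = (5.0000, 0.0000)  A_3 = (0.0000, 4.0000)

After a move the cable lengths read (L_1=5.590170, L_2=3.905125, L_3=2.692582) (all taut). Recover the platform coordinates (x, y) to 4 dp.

(2.5000, 3.0000)

circle eqns → linear via eq_j − eq_1; set c_j = A_j·A_j − L_j²
c_1 = 25.0000+64.0000−31.2500 = 57.7500
0.0000·x + 16.0000·y = c_1−c_2 = 48.0000
10.0000·x + 8.0000·y = c_1−c_3 = 49.0000
solve first two rows → x=2.5000, y=3.0000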